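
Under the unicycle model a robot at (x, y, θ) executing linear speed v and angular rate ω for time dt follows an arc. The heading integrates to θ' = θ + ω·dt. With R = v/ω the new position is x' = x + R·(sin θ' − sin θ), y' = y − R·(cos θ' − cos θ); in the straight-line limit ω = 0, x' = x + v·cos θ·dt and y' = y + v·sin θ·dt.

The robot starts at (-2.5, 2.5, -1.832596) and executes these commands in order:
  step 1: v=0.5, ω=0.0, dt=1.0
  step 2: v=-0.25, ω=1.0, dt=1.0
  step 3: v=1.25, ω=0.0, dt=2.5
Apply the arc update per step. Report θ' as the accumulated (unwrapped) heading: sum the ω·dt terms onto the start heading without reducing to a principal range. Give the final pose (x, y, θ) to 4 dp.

step 1: θ'=-1.8326 (straight) → pose (-2.6294, 2.0170, -1.8326)
step 2: θ'=-0.8326 (R=-0.2500) → pose (-2.6860, 2.2500, -0.8326)
step 3: θ'=-0.8326 (straight) → pose (-0.5830, -0.0615, -0.8326)

(-0.5830, -0.0615, -0.8326)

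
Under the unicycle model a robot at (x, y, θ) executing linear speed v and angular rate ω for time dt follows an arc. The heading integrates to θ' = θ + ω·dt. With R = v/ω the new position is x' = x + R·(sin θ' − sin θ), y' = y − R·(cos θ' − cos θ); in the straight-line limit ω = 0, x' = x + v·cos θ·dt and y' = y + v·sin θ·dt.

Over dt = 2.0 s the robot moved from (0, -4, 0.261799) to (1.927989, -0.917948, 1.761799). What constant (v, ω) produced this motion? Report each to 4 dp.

v = 2.0000, ω = 0.7500

Δθ = 1.761799 − 0.261799 = 1.500000
ω = Δθ/dt = 1.500000/2.0 = 0.7500
R = −Δy/(cos θ' − cos θ) = 2.6667
v = R·ω = 2.6667·0.7500 = 2.0000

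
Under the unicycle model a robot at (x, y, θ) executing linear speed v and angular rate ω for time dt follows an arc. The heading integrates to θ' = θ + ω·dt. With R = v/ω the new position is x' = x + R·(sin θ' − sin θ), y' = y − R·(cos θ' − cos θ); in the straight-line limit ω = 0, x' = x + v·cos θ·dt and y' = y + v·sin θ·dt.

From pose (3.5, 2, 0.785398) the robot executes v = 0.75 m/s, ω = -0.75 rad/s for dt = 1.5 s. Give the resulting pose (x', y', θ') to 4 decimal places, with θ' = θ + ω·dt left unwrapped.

(4.5402, 2.2358, -0.3396)

θ' = 0.7854 + -0.75·1.5 = -0.3396
R = v/ω = 0.75/-0.75 = -1.0000
x' = 3.5 + -1.0000·(sin -0.3396 − sin 0.7854) = 4.5402
y' = 2 − -1.0000·(cos -0.3396 − cos 0.7854) = 2.2358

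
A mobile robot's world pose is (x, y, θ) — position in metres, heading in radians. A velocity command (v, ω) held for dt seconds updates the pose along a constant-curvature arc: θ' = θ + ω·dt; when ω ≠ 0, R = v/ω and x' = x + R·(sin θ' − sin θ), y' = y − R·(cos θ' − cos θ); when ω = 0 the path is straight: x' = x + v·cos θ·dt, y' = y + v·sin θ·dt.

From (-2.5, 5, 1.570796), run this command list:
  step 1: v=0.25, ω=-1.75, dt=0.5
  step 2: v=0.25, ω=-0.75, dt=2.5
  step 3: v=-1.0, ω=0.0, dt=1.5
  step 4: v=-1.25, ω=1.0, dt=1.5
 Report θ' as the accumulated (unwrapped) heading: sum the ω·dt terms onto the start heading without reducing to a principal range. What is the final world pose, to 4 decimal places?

step 1: θ'=0.6958 (R=-0.1429) → pose (-2.4487, 5.1096, 0.6958)
step 2: θ'=-1.1792 (R=-0.3333) → pose (-1.9269, 4.9810, -1.1792)
step 3: θ'=-1.1792 (straight) → pose (-2.4994, 6.3675, -1.1792)
step 4: θ'=0.3208 (R=-1.2500) → pose (-4.0490, 7.0766, 0.3208)

(-4.0490, 7.0766, 0.3208)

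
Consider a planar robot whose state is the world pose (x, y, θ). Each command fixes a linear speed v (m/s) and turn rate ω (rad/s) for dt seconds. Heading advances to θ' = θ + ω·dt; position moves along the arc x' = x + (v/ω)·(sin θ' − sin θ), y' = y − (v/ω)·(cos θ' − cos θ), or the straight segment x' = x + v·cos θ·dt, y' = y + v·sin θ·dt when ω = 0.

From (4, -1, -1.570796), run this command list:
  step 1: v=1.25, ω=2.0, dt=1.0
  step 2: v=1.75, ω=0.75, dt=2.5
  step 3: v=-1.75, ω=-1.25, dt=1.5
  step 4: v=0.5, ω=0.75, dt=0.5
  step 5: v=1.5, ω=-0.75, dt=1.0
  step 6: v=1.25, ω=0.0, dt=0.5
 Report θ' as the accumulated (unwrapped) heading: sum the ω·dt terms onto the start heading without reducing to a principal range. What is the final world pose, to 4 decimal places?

step 1: θ'=0.4292 (R=0.6250) → pose (4.8851, -1.5683, 0.4292)
step 2: θ'=2.3042 (R=2.3333) → pose (5.6475, 2.1153, 2.3042)
step 3: θ'=0.4292 (R=1.4000) → pose (5.1901, -0.0949, 0.4292)
step 4: θ'=0.8042 (R=0.6667) → pose (5.3928, 0.0489, 0.8042)
step 5: θ'=0.0542 (R=-2.0000) → pose (6.7250, 0.6586, 0.0542)
step 6: θ'=0.0542 (straight) → pose (7.3491, 0.6924, 0.0542)

(7.3491, 0.6924, 0.0542)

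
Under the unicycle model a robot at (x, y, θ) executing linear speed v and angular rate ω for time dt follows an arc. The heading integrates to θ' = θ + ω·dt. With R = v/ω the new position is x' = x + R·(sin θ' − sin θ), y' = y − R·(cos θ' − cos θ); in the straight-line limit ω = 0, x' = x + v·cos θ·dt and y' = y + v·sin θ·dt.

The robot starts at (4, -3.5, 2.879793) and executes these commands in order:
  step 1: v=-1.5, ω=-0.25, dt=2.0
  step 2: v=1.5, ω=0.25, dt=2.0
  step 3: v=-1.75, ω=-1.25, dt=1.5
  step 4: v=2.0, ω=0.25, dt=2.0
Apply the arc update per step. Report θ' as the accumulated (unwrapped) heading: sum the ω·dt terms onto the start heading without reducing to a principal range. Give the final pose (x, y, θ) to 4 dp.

step 1: θ'=2.3798 (R=6.0000) → pose (6.5884, -4.9540, 2.3798)
step 2: θ'=2.8798 (R=6.0000) → pose (4.0000, -3.5000, 2.8798)
step 3: θ'=1.0048 (R=1.4000) → pose (4.8193, -5.6031, 1.0048)
step 4: θ'=1.5048 (R=8.0000) → pose (6.0495, -1.8406, 1.5048)

(6.0495, -1.8406, 1.5048)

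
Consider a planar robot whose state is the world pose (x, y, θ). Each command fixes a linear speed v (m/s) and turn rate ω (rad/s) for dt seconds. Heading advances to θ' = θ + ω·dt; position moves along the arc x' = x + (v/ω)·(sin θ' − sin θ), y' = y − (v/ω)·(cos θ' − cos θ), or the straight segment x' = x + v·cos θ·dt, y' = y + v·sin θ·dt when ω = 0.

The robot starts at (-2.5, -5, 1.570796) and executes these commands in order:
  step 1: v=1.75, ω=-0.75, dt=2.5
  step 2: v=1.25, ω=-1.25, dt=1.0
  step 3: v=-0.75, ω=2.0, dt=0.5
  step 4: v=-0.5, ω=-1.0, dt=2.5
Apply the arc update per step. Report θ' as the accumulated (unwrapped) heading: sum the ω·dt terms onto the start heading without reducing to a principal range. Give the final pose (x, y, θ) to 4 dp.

step 1: θ'=-0.3042 (R=-2.3333) → pose (0.5322, -2.7738, -0.3042)
step 2: θ'=-1.5542 (R=-1.0000) → pose (1.2326, -3.7113, -1.5542)
step 3: θ'=-0.5542 (R=-0.3750) → pose (1.0550, -3.3986, -0.5542)
step 4: θ'=-3.0542 (R=0.5000) → pose (1.2745, -2.4754, -3.0542)

(1.2745, -2.4754, -3.0542)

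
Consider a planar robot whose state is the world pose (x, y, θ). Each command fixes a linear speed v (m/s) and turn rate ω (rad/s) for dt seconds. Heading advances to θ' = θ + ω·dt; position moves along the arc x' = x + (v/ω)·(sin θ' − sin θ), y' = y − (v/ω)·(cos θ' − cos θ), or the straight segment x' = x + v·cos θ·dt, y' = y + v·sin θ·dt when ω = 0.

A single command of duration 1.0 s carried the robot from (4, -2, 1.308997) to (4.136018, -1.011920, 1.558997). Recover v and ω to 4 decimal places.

Δθ = 1.558997 − 1.308997 = 0.250000
ω = Δθ/dt = 0.250000/1.0 = 0.2500
R = −Δy/(cos θ' − cos θ) = 4.0000
v = R·ω = 4.0000·0.2500 = 1.0000

v = 1.0000, ω = 0.2500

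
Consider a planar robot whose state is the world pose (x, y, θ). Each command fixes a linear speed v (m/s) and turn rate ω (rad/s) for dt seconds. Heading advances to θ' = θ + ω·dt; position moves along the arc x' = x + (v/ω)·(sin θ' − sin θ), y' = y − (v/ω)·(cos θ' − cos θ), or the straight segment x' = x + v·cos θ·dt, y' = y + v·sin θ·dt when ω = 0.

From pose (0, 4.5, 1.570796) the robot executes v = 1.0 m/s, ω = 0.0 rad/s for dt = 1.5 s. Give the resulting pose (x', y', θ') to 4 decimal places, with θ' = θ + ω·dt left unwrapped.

θ' = 1.5708 + 0.0·1.5 = 1.5708
ω = 0 → straight: x' = 0 + 1.0·cos(1.5708)·1.5 = 0.0000
y' = 4.5 + 1.0·sin(1.5708)·1.5 = 6.0000

(0.0000, 6.0000, 1.5708)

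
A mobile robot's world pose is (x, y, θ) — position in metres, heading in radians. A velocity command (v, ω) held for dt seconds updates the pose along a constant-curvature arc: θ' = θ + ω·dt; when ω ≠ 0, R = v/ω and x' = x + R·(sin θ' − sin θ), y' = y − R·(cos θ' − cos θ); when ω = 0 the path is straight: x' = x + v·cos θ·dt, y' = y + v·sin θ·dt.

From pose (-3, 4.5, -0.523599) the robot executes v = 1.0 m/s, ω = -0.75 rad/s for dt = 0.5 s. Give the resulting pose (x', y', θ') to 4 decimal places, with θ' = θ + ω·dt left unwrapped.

θ' = -0.5236 + -0.75·0.5 = -0.8986
R = v/ω = 1.0/-0.75 = -1.3333
x' = -3 + -1.3333·(sin -0.8986 − sin -0.5236) = -2.6234
y' = 4.5 − -1.3333·(cos -0.8986 − cos -0.5236) = 4.1756

(-2.6234, 4.1756, -0.8986)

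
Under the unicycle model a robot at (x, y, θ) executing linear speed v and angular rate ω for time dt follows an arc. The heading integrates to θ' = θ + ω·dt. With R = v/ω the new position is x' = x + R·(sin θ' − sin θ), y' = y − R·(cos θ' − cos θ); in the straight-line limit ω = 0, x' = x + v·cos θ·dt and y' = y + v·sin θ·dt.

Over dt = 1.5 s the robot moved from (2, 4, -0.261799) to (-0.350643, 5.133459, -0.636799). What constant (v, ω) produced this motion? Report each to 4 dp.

Δθ = -0.636799 − -0.261799 = -0.375000
ω = Δθ/dt = -0.375000/1.5 = -0.2500
R = Δx/(sin θ' − sin θ) = 7.0000
v = R·ω = 7.0000·-0.2500 = -1.7500

v = -1.7500, ω = -0.2500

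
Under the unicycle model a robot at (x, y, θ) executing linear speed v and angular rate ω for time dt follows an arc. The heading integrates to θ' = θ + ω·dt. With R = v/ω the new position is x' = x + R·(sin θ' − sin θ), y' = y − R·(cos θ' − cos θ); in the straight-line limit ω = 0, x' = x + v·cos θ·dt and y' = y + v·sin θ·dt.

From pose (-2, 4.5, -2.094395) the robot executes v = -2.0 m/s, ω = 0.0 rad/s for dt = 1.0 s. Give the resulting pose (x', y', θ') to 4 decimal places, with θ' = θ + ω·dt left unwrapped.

θ' = -2.0944 + 0.0·1.0 = -2.0944
ω = 0 → straight: x' = -2 + -2.0·cos(-2.0944)·1.0 = -1.0000
y' = 4.5 + -2.0·sin(-2.0944)·1.0 = 6.2321

(-1.0000, 6.2321, -2.0944)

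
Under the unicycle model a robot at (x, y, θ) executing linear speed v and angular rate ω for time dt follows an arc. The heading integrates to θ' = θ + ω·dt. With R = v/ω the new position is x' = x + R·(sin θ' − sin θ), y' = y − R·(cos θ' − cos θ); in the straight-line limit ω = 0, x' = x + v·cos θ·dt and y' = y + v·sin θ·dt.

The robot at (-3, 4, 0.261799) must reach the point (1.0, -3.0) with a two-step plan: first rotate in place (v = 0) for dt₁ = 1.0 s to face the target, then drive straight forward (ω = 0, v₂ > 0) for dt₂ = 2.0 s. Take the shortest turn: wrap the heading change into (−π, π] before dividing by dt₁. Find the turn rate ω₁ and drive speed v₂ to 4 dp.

ω₁ = -1.3134, v₂ = 4.0311

heading to target = atan2(-3−4, 1−-3) = -1.0517
Δθ = wrap(-1.0517 − 0.2618) = -1.3134; ω₁ = Δθ/dt₁ = -1.3134
distance = √((1−-3)² + (-3−4)²) = 8.0623; v₂ = distance/dt₂ = 4.0311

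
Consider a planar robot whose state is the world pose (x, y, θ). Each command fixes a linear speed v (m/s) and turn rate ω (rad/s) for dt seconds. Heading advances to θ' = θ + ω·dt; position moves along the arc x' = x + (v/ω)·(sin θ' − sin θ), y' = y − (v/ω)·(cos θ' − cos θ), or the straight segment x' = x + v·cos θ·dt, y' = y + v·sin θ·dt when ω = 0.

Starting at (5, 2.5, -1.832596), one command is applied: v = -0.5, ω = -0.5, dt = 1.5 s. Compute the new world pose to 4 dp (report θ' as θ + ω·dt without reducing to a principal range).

θ' = -1.8326 + -0.5·1.5 = -2.5826
R = v/ω = -0.5/-0.5 = 1.0000
x' = 5 + 1.0000·(sin -2.5826 − sin -1.8326) = 5.4356
y' = 2.5 − 1.0000·(cos -2.5826 − cos -1.8326) = 3.0890

(5.4356, 3.0890, -2.5826)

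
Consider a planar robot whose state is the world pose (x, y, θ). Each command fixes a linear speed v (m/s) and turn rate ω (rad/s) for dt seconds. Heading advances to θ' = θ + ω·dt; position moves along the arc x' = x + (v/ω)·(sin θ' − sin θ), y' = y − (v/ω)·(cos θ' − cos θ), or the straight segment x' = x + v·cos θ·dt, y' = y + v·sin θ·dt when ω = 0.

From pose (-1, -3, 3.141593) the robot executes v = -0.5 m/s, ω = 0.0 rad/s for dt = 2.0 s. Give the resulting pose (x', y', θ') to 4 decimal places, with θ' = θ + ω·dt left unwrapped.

(0.0000, -3.0000, 3.1416)

θ' = 3.1416 + 0.0·2.0 = 3.1416
ω = 0 → straight: x' = -1 + -0.5·cos(3.1416)·2.0 = 0.0000
y' = -3 + -0.5·sin(3.1416)·2.0 = -3.0000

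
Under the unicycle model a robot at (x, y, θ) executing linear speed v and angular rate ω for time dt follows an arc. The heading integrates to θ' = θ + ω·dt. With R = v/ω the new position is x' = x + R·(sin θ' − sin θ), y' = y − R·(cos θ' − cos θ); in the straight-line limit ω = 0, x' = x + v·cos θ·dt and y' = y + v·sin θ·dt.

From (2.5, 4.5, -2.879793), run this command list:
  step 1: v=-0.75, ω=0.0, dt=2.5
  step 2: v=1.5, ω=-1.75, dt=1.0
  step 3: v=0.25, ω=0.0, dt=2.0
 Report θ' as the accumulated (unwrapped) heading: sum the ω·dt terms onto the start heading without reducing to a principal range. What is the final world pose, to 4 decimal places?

(3.1938, 6.2408, -4.6298)

step 1: θ'=-2.8798 (straight) → pose (4.3111, 4.9853, -2.8798)
step 2: θ'=-4.6298 (R=-0.8571) → pose (3.2350, 5.7425, -4.6298)
step 3: θ'=-4.6298 (straight) → pose (3.1938, 6.2408, -4.6298)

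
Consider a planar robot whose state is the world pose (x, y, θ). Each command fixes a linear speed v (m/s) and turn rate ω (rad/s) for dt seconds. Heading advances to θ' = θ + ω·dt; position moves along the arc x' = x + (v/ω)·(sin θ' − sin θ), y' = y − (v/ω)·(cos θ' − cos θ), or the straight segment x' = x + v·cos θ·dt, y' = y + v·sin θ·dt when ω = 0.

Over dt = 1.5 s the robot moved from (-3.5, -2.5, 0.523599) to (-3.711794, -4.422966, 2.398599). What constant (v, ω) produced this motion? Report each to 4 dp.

Δθ = 2.398599 − 0.523599 = 1.875000
ω = Δθ/dt = 1.875000/1.5 = 1.2500
R = −Δy/(cos θ' − cos θ) = -1.2000
v = R·ω = -1.2000·1.2500 = -1.5000

v = -1.5000, ω = 1.2500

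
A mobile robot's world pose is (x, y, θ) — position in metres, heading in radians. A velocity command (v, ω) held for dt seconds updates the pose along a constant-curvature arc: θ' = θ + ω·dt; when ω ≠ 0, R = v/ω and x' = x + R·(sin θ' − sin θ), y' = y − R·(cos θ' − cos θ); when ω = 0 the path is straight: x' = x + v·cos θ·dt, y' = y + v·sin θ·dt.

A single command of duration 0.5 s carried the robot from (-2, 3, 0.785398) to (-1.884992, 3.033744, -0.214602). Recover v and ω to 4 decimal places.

Δθ = -0.214602 − 0.785398 = -1.000000
ω = Δθ/dt = -1.000000/0.5 = -2.0000
R = Δx/(sin θ' − sin θ) = -0.1250
v = R·ω = -0.1250·-2.0000 = 0.2500

v = 0.2500, ω = -2.0000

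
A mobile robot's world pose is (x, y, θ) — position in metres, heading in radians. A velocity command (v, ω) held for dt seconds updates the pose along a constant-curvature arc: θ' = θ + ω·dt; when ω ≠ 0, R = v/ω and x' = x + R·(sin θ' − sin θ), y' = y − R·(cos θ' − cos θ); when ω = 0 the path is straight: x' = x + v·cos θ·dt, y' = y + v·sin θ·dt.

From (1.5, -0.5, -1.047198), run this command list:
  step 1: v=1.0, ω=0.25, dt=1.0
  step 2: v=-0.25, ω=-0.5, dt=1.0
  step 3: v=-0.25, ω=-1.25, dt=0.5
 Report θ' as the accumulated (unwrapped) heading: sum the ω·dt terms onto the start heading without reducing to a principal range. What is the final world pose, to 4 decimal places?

(1.9836, -0.9577, -1.9222)

step 1: θ'=-0.7972 (R=4.0000) → pose (2.1025, -1.2949, -0.7972)
step 2: θ'=-1.2972 (R=0.5000) → pose (1.9788, -1.0806, -1.2972)
step 3: θ'=-1.9222 (R=0.2000) → pose (1.9836, -0.9577, -1.9222)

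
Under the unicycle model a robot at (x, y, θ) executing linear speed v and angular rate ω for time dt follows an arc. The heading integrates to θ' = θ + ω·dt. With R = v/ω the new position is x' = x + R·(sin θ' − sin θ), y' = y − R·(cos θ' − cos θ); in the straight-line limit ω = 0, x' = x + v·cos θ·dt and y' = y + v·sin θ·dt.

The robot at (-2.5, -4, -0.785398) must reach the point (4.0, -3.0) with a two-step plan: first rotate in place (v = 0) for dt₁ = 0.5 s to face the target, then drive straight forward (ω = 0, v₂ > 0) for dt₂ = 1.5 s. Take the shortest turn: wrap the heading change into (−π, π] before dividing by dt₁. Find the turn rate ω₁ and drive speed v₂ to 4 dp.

ω₁ = 1.8761, v₂ = 4.3843

heading to target = atan2(-3−-4, 4−-2.5) = 0.1526
Δθ = wrap(0.1526 − -0.7854) = 0.9380; ω₁ = Δθ/dt₁ = 1.8761
distance = √((4−-2.5)² + (-3−-4)²) = 6.5765; v₂ = distance/dt₂ = 4.3843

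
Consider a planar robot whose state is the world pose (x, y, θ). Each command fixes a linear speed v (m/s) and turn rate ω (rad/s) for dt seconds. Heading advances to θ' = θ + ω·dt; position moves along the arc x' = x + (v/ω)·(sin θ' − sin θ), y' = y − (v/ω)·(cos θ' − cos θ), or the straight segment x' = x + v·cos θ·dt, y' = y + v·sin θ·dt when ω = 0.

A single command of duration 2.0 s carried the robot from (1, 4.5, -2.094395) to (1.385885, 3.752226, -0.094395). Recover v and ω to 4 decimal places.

Δθ = -0.094395 − -2.094395 = 2.000000
ω = Δθ/dt = 2.000000/2.0 = 1.0000
R = −Δy/(cos θ' − cos θ) = 0.5000
v = R·ω = 0.5000·1.0000 = 0.5000

v = 0.5000, ω = 1.0000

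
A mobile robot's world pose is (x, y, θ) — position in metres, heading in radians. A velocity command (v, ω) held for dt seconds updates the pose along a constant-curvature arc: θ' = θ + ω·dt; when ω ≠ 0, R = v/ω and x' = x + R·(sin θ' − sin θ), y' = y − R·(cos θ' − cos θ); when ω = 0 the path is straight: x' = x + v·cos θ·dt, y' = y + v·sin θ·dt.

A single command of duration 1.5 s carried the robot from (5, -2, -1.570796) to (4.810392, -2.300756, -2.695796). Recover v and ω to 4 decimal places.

v = 0.2500, ω = -0.7500

Δθ = -2.695796 − -1.570796 = -1.125000
ω = Δθ/dt = -1.125000/1.5 = -0.7500
R = −Δy/(cos θ' − cos θ) = -0.3333
v = R·ω = -0.3333·-0.7500 = 0.2500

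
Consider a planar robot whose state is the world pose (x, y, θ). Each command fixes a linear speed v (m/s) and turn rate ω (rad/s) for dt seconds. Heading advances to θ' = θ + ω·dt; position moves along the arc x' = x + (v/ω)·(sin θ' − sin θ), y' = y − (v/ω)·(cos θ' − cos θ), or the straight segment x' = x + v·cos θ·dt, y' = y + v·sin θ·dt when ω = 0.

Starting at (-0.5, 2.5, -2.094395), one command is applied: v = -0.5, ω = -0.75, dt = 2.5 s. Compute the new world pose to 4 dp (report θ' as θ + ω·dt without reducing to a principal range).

θ' = -2.0944 + -0.75·2.5 = -3.9694
R = v/ω = -0.5/-0.75 = 0.6667
x' = -0.5 + 0.6667·(sin -3.9694 − sin -2.0944) = 0.5683
y' = 2.5 − 0.6667·(cos -3.9694 − cos -2.0944) = 2.6177

(0.5683, 2.6177, -3.9694)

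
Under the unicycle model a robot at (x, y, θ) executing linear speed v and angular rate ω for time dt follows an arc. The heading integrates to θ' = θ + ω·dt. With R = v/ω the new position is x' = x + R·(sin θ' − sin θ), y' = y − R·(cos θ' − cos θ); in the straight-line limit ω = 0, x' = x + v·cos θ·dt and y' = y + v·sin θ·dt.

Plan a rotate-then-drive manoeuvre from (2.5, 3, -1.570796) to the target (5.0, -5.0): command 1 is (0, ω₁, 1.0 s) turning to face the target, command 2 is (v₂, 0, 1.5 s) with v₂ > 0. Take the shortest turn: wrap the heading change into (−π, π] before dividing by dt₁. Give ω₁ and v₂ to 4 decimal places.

ω₁ = 0.3029, v₂ = 5.5877

heading to target = atan2(-5−3, 5−2.5) = -1.2679
Δθ = wrap(-1.2679 − -1.5708) = 0.3029; ω₁ = Δθ/dt₁ = 0.3029
distance = √((5−2.5)² + (-5−3)²) = 8.3815; v₂ = distance/dt₂ = 5.5877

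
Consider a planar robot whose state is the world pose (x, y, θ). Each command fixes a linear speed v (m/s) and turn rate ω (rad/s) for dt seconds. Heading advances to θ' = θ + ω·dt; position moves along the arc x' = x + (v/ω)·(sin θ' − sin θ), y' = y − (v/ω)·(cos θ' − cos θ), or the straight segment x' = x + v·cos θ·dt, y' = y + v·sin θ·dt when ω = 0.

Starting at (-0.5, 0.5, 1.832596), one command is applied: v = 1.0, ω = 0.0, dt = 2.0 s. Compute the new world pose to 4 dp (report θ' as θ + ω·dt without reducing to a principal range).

θ' = 1.8326 + 0.0·2.0 = 1.8326
ω = 0 → straight: x' = -0.5 + 1.0·cos(1.8326)·2.0 = -1.0176
y' = 0.5 + 1.0·sin(1.8326)·2.0 = 2.4319

(-1.0176, 2.4319, 1.8326)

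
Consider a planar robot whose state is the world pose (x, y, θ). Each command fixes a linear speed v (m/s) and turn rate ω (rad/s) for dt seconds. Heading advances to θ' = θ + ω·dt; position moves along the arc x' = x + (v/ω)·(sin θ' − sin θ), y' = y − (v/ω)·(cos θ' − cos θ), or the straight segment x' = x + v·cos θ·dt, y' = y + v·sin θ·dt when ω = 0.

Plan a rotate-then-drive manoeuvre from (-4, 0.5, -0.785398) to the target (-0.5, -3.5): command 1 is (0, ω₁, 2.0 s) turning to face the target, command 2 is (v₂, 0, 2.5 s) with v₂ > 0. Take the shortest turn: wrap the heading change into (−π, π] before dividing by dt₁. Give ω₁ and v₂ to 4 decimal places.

ω₁ = -0.0333, v₂ = 2.1260

heading to target = atan2(-3.5−0.5, -0.5−-4) = -0.8520
Δθ = wrap(-0.8520 − -0.7854) = -0.0666; ω₁ = Δθ/dt₁ = -0.0333
distance = √((-0.5−-4)² + (-3.5−0.5)²) = 5.3151; v₂ = distance/dt₂ = 2.1260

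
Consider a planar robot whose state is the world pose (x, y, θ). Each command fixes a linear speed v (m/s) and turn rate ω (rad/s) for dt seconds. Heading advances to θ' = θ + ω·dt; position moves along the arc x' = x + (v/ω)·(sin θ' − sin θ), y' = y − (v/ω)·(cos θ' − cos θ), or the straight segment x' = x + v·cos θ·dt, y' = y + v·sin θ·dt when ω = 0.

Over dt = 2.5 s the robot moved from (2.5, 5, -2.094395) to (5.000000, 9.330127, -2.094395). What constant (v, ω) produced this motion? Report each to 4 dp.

v = -2.0000, ω = 0.0000

Δθ = -2.094395 − -2.094395 = 0.000000
ω = Δθ/dt = 0.000000/2.5 = 0.0000
ω = 0 → v = (Δx·cos θ + Δy·sin θ)/dt = -2.0000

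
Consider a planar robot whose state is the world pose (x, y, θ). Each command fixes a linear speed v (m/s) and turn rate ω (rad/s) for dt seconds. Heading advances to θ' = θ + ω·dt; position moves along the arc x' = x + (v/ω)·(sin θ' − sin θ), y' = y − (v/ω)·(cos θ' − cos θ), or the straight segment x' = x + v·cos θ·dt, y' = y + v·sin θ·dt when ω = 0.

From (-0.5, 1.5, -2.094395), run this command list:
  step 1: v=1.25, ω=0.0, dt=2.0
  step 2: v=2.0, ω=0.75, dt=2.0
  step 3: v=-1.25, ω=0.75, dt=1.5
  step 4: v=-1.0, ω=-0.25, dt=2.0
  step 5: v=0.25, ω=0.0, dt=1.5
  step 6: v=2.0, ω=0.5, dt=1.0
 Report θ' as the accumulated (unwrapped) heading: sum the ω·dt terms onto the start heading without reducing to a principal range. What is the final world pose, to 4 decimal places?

(-2.3359, -4.1395, 0.5306)

step 1: θ'=-2.0944 (straight) → pose (-1.7500, -0.6651, -2.0944)
step 2: θ'=-0.5944 (R=2.6667) → pose (-0.9340, -4.2077, -0.5944)
step 3: θ'=0.5306 (R=-1.6667) → pose (-2.7107, -4.1510, 0.5306)
step 4: θ'=0.0306 (R=4.0000) → pose (-4.6125, -4.6991, 0.0306)
step 5: θ'=0.0306 (straight) → pose (-4.2377, -4.6877, 0.0306)
step 6: θ'=0.5306 (R=4.0000) → pose (-2.3359, -4.1395, 0.5306)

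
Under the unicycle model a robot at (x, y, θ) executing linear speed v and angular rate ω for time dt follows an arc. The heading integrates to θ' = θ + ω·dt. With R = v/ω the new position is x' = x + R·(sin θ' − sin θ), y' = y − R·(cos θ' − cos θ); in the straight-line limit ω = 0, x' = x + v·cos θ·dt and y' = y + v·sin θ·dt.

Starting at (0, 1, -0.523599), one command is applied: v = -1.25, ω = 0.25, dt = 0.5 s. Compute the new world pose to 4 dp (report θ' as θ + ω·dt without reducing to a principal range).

θ' = -0.5236 + 0.25·0.5 = -0.3986
R = v/ω = -1.25/0.25 = -5.0000
x' = 0 + -5.0000·(sin -0.3986 − sin -0.5236) = -0.5594
y' = 1 − -5.0000·(cos -0.3986 − cos -0.5236) = 1.2779

(-0.5594, 1.2779, -0.3986)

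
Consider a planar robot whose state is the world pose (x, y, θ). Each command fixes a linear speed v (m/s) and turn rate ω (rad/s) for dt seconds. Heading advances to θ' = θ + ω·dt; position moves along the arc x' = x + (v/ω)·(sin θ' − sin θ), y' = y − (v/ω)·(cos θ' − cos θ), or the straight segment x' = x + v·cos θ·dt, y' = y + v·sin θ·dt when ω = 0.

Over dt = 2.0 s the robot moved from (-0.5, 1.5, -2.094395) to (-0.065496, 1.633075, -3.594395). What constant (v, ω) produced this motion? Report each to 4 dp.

v = -0.2500, ω = -0.7500

Δθ = -3.594395 − -2.094395 = -1.500000
ω = Δθ/dt = -1.500000/2.0 = -0.7500
R = Δx/(sin θ' − sin θ) = 0.3333
v = R·ω = 0.3333·-0.7500 = -0.2500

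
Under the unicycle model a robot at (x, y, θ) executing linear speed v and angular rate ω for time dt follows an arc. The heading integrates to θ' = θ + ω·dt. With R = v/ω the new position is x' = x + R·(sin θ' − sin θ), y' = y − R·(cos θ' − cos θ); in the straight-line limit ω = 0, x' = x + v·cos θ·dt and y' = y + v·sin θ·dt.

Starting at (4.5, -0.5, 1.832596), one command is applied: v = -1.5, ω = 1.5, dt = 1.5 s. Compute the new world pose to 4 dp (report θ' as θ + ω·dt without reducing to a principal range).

θ' = 1.8326 + 1.5·1.5 = 4.0826
R = v/ω = -1.5/1.5 = -1.0000
x' = 4.5 + -1.0000·(sin 4.0826 − sin 1.8326) = 6.2741
y' = -0.5 − -1.0000·(cos 4.0826 − cos 1.8326) = -0.8302

(6.2741, -0.8302, 4.0826)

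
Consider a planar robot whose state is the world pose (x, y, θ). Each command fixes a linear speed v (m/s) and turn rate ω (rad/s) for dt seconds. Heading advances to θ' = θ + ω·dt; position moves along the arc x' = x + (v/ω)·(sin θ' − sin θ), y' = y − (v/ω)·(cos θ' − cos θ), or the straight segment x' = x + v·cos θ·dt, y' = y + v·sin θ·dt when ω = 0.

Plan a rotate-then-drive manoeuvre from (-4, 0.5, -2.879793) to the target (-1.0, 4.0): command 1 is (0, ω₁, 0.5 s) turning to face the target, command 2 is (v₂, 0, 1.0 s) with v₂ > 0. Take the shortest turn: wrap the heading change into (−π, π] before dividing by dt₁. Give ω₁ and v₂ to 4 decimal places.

ω₁ = -5.0824, v₂ = 4.6098

heading to target = atan2(4−0.5, -1−-4) = 0.8622
Δθ = wrap(0.8622 − -2.8798) = -2.5412; ω₁ = Δθ/dt₁ = -5.0824
distance = √((-1−-4)² + (4−0.5)²) = 4.6098; v₂ = distance/dt₂ = 4.6098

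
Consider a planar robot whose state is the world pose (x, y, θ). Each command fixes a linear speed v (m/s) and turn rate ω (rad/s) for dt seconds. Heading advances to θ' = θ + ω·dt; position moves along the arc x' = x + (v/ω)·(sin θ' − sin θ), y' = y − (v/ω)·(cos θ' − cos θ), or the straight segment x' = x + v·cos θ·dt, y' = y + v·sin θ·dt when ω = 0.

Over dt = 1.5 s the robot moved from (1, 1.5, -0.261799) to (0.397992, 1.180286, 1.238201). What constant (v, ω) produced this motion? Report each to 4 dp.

Δθ = 1.238201 − -0.261799 = 1.500000
ω = Δθ/dt = 1.500000/1.5 = 1.0000
R = Δx/(sin θ' − sin θ) = -0.5000
v = R·ω = -0.5000·1.0000 = -0.5000

v = -0.5000, ω = 1.0000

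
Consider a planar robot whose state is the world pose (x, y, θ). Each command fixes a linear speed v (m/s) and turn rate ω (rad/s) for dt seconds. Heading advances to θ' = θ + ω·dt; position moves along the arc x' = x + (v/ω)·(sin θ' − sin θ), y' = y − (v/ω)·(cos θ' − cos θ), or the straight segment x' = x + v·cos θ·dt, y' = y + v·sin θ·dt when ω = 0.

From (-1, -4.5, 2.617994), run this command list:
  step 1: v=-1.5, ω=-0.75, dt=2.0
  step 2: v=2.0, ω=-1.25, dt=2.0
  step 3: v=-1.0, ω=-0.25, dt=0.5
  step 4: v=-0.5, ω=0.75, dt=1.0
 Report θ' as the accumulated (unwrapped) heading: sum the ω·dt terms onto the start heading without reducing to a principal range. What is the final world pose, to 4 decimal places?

(2.5384, -6.5689, -0.7570)

step 1: θ'=1.1180 (R=2.0000) → pose (-0.2016, -7.1070, 1.1180)
step 2: θ'=-1.3820 (R=-1.6000) → pose (2.8088, -7.5067, -1.3820)
step 3: θ'=-1.5070 (R=4.0000) → pose (2.7458, -7.0110, -1.5070)
step 4: θ'=-0.7570 (R=-0.6667) → pose (2.5384, -6.5689, -0.7570)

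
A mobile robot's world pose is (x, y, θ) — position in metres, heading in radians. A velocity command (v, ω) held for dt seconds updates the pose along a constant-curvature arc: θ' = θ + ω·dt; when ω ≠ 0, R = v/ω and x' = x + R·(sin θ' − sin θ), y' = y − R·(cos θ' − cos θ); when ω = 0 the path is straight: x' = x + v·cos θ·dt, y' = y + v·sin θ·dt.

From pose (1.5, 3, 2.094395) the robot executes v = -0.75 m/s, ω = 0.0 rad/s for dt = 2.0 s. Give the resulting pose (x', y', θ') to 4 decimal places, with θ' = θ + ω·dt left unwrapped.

(2.2500, 1.7010, 2.0944)

θ' = 2.0944 + 0.0·2.0 = 2.0944
ω = 0 → straight: x' = 1.5 + -0.75·cos(2.0944)·2.0 = 2.2500
y' = 3 + -0.75·sin(2.0944)·2.0 = 1.7010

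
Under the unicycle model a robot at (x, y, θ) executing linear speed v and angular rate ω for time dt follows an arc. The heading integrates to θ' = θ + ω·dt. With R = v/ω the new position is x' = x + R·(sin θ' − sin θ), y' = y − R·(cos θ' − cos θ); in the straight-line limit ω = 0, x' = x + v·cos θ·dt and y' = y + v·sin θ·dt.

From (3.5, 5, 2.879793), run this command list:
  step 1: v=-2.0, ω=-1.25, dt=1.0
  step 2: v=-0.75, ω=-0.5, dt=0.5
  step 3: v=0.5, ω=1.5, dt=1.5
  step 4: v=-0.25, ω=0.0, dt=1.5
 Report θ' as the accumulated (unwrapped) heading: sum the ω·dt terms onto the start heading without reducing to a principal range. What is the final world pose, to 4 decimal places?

step 1: θ'=1.6298 (R=1.6000) → pose (4.6831, 3.5489, 1.6298)
step 2: θ'=1.3798 (R=1.5000) → pose (4.6584, 3.1756, 1.3798)
step 3: θ'=3.6298 (R=0.3333) → pose (4.1748, 3.5333, 3.6298)
step 4: θ'=3.6298 (straight) → pose (4.5060, 3.7092, 3.6298)

(4.5060, 3.7092, 3.6298)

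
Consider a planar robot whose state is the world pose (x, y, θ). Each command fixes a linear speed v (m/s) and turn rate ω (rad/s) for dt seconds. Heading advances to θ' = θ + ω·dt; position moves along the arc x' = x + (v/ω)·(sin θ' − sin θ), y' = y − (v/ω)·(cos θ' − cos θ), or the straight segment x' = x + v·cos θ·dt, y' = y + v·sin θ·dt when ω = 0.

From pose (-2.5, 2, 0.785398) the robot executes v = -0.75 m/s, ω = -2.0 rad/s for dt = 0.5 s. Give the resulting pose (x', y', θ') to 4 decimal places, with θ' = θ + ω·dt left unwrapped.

θ' = 0.7854 + -2.0·0.5 = -0.2146
R = v/ω = -0.75/-2.0 = 0.3750
x' = -2.5 + 0.3750·(sin -0.2146 − sin 0.7854) = -2.8450
y' = 2 − 0.3750·(cos -0.2146 − cos 0.7854) = 1.8988

(-2.8450, 1.8988, -0.2146)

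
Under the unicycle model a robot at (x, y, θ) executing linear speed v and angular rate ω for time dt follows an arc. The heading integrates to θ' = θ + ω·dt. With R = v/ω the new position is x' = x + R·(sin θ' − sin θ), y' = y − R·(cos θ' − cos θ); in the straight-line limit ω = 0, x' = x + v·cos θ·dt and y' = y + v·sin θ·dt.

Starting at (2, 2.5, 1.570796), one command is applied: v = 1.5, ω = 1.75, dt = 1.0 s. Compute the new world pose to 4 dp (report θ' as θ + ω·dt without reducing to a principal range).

θ' = 1.5708 + 1.75·1.0 = 3.3208
R = v/ω = 1.5/1.75 = 0.8571
x' = 2 + 0.8571·(sin 3.3208 − sin 1.5708) = 0.9901
y' = 2.5 − 0.8571·(cos 3.3208 − cos 1.5708) = 3.3434

(0.9901, 3.3434, 3.3208)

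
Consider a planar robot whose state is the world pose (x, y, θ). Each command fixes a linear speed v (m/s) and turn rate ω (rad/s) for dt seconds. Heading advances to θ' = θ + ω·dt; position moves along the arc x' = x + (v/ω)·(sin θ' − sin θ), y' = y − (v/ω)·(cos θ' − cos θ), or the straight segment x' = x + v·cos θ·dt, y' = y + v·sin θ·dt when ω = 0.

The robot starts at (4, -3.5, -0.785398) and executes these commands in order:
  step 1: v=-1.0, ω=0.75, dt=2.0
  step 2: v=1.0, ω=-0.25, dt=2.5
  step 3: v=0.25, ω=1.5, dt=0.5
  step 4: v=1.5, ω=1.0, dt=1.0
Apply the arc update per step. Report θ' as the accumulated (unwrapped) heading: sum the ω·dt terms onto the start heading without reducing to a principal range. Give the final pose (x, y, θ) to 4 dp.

step 1: θ'=0.7146 (R=-1.3333) → pose (2.1834, -3.4357, 0.7146)
step 2: θ'=0.0896 (R=-4.0000) → pose (4.4468, -2.4731, 0.0896)
step 3: θ'=0.8396 (R=0.1667) → pose (4.5559, -2.4184, 0.8396)
step 4: θ'=1.8396 (R=1.5000) → pose (4.8855, -1.0184, 1.8396)

(4.8855, -1.0184, 1.8396)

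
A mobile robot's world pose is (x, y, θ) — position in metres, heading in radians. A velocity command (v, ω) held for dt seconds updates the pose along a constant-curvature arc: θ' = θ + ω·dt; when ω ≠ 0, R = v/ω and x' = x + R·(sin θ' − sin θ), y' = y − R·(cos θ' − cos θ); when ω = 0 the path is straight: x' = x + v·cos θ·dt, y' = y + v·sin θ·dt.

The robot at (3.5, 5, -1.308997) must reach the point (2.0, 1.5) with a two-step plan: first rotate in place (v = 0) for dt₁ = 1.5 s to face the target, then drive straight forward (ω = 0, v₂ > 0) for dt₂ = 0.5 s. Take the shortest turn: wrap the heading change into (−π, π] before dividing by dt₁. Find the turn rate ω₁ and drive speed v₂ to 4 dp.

heading to target = atan2(1.5−5, 2−3.5) = -1.9757
Δθ = wrap(-1.9757 − -1.3090) = -0.6667; ω₁ = Δθ/dt₁ = -0.4445
distance = √((2−3.5)² + (1.5−5)²) = 3.8079; v₂ = distance/dt₂ = 7.6158

ω₁ = -0.4445, v₂ = 7.6158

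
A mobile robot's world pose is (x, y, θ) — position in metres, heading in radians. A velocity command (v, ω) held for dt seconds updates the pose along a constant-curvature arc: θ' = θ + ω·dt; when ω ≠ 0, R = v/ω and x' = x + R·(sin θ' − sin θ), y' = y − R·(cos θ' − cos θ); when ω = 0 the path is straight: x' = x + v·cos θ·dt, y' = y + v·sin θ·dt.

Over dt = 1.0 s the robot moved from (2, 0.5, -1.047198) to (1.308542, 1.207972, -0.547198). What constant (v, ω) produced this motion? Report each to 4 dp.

Δθ = -0.547198 − -1.047198 = 0.500000
ω = Δθ/dt = 0.500000/1.0 = 0.5000
R = −Δy/(cos θ' − cos θ) = -2.0000
v = R·ω = -2.0000·0.5000 = -1.0000

v = -1.0000, ω = 0.5000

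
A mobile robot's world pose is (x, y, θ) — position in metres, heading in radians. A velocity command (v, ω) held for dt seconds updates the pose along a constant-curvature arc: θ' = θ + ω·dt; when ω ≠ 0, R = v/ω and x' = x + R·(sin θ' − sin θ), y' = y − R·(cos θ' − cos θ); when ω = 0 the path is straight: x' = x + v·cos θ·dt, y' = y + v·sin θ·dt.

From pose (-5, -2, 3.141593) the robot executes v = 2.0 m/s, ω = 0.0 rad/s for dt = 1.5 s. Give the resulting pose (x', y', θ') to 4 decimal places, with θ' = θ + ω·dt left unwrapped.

(-8.0000, -2.0000, 3.1416)

θ' = 3.1416 + 0.0·1.5 = 3.1416
ω = 0 → straight: x' = -5 + 2.0·cos(3.1416)·1.5 = -8.0000
y' = -2 + 2.0·sin(3.1416)·1.5 = -2.0000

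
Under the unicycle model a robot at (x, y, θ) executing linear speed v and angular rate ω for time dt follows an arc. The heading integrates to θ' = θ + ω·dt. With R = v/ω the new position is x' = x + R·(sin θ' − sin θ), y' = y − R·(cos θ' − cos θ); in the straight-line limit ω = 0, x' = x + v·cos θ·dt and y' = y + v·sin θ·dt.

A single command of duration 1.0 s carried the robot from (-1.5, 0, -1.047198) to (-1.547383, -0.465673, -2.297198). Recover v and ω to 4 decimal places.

v = 0.5000, ω = -1.2500

Δθ = -2.297198 − -1.047198 = -1.250000
ω = Δθ/dt = -1.250000/1.0 = -1.2500
R = −Δy/(cos θ' − cos θ) = -0.4000
v = R·ω = -0.4000·-1.2500 = 0.5000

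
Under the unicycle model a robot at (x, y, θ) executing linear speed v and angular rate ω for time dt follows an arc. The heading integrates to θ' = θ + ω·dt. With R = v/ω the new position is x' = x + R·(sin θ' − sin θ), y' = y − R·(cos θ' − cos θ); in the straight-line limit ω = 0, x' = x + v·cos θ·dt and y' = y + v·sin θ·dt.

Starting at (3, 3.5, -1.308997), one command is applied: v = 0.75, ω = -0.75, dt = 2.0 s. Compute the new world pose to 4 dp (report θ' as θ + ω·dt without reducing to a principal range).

(2.3606, 2.2960, -2.8090)

θ' = -1.3090 + -0.75·2.0 = -2.8090
R = v/ω = 0.75/-0.75 = -1.0000
x' = 3 + -1.0000·(sin -2.8090 − sin -1.3090) = 2.3606
y' = 3.5 − -1.0000·(cos -2.8090 − cos -1.3090) = 2.2960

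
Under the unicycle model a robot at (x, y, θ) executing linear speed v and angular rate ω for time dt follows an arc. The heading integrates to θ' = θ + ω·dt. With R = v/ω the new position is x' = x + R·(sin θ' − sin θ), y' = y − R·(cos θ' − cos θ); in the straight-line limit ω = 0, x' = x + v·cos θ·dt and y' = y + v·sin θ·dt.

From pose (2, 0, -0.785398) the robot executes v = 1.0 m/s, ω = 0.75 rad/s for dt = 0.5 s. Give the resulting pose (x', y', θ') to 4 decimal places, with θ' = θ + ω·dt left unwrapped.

θ' = -0.7854 + 0.75·0.5 = -0.4104
R = v/ω = 1.0/0.75 = 1.3333
x' = 2 + 1.3333·(sin -0.4104 − sin -0.7854) = 2.4108
y' = 0 − 1.3333·(cos -0.4104 − cos -0.7854) = -0.2798

(2.4108, -0.2798, -0.4104)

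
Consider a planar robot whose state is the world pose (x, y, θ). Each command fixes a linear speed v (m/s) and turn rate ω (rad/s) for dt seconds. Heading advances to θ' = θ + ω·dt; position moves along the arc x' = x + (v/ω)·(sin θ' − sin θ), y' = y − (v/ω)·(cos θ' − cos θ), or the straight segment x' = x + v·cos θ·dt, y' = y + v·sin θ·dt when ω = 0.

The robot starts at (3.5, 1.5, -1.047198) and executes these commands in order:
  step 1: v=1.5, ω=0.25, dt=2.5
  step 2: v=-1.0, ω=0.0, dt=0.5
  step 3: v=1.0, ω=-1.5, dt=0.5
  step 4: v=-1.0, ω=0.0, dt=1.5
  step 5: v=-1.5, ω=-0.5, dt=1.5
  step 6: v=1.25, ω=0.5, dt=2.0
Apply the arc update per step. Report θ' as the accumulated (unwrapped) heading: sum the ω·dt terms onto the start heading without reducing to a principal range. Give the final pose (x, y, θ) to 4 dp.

(5.8435, 0.0911, -0.9222)

step 1: θ'=-0.4222 (R=6.0000) → pose (6.2376, -0.9731, -0.4222)
step 2: θ'=-0.4222 (straight) → pose (5.7815, -0.7683, -0.4222)
step 3: θ'=-1.1722 (R=-0.6667) → pose (6.1227, -1.1176, -1.1722)
step 4: θ'=-1.1722 (straight) → pose (5.5405, 0.2648, -1.1722)
step 5: θ'=-1.9222 (R=3.0000) → pose (5.4886, 2.4618, -1.9222)
step 6: θ'=-0.9222 (R=2.5000) → pose (5.8435, 0.0911, -0.9222)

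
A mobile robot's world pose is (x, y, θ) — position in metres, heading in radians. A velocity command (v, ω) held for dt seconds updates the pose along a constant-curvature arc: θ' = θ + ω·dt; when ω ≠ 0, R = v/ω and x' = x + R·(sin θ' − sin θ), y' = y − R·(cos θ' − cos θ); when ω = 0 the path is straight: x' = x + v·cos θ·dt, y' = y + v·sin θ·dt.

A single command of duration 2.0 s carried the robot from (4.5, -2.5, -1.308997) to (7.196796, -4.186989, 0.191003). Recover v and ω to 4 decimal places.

Δθ = 0.191003 − -1.308997 = 1.500000
ω = Δθ/dt = 1.500000/2.0 = 0.7500
R = Δx/(sin θ' − sin θ) = 2.3333
v = R·ω = 2.3333·0.7500 = 1.7500

v = 1.7500, ω = 0.7500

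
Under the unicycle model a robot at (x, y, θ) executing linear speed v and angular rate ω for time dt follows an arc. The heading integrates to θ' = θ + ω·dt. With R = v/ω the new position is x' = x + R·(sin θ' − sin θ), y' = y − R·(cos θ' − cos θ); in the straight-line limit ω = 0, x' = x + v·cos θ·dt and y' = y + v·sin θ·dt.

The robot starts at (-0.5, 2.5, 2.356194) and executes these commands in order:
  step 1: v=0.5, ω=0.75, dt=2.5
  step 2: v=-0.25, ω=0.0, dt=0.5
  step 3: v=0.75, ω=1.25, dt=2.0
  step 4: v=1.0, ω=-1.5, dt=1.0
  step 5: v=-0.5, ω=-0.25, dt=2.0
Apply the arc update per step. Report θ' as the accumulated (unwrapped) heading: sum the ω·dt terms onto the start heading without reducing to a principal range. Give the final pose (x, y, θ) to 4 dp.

step 1: θ'=4.2312 (R=0.6667) → pose (-1.5624, 2.3372, 4.2312)
step 2: θ'=4.2312 (straight) → pose (-1.5045, 2.4480, 4.2312)
step 3: θ'=6.7312 (R=0.6000) → pose (-0.7127, 1.6295, 6.7312)
step 4: θ'=5.2312 (R=-0.6667) → pose (0.1550, 1.3592, 5.2312)
step 5: θ'=4.7312 (R=2.0000) → pose (-0.1078, 2.3132, 4.7312)

(-0.1078, 2.3132, 4.7312)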